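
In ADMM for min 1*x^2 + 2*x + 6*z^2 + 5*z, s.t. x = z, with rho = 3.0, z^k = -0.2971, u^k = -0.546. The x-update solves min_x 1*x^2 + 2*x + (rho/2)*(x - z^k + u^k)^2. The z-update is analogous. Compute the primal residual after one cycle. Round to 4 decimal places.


ADMM iteration with rho = 3.0, z^k = -0.2971, u^k = -0.546
Step 1: x-update.
Minimize 1*x^2 + 2*x + (3.0/2)*(x + 0.2971 - 0.546)^2
FOC: (2*1 + 3.0)*x = -2 + 3.0*(-0.2971 + 0.546)
x^{k+1} = -0.2507
Step 2: z-update.
Minimize 6*z^2 + 5*z + (3.0/2)*(-0.2507 - z - 0.546)^2
FOC: (2*6 + 3.0)*z = -5 + 3.0*(-0.2507 - 0.546)
z^{k+1} = -0.4927
Step 3: u-update.
u^{k+1} = -0.546 - 0.2507 + 0.4927 = -0.304
Step 4: Primal residual = |-0.2507 + 0.4927| = 0.242


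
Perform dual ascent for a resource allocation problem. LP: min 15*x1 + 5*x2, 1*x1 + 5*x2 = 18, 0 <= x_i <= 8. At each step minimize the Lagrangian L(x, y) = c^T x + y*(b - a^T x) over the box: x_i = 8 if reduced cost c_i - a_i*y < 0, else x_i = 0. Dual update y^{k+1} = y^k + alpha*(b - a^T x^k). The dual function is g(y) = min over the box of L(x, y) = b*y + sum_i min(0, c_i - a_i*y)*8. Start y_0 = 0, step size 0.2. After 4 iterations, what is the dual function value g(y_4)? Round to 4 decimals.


Dual ascent for LP: min 15*x1 + 5*x2, 1*x1 + 5*x2 = 18, 0 <= x_i <= 8
Step 1: y^k = 0.0, reduced costs: (15.0, 5.0)
  x^k = (0.0, 0.0), subgradient = b - a^T x = 18.0
  y^{k+1} = 0.0 + 0.2*18.0 = 3.6
Step 2: y^k = 3.6, reduced costs: (11.4, -13.0)
  x^k = (0.0, 8.0), subgradient = b - a^T x = -22.0
  y^{k+1} = 3.6 + 0.2*-22.0 = -0.8
Step 3: y^k = -0.8, reduced costs: (15.8, 9.0)
  x^k = (0.0, 0.0), subgradient = b - a^T x = 18.0
  y^{k+1} = -0.8 + 0.2*18.0 = 2.8
Step 4: y^k = 2.8, reduced costs: (12.2, -9.0)
  x^k = (0.0, 8.0), subgradient = b - a^T x = -22.0
  y^{k+1} = 2.8 + 0.2*-22.0 = -1.6
Dual objective at y_4 = -1.6: reduced costs (16.6, 13.0), box minimizer x = (0.0, 0.0)
g(y_4) = b*y + (c1 - a1*y)*x1 + (c2 - a2*y)*x2 = 18*(-1.6) + 16.6*0.0 + 13.0*0.0 = -28.8 + 0.0 + 0.0 = -28.8


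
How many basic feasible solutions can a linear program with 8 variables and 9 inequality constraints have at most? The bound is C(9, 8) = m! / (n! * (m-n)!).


Each vertex corresponds to some choice of n active constraints out of m, so the number of vertices is at most C(m, n) = m! / (n!(m-n)!).
m = 9, n = 8
Numerator: 9 * 8 * 7 * 6 * 5 * 4 * 3 * 2
Denominator: 8! = 40320
C(9, 8) = 9


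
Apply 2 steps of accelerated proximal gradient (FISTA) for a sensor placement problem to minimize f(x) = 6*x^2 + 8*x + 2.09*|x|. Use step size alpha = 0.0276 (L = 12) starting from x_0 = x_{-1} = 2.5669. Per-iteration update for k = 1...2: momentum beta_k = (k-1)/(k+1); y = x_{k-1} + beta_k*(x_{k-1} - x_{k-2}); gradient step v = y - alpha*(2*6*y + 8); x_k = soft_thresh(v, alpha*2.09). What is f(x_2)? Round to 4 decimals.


FISTA on f(x) = 6*x^2 + 8*x + 2.09*|x|
L = 12, alpha = 0.0276
Iteration 1: beta = 0.0, y = 2.5669 + 0.0*(2.5669 - 2.5669) = 2.5669
  grad(y) = 38.8028, v = y - alpha*grad = 1.4959
  prox(v) = soft_thresh(1.4959, 0.0577) = 1.4383
Iteration 2: beta = 0.3333, y = 1.4383 + 0.3333*(1.4383 - 2.5669) = 1.062
  grad(y) = 20.7445, v = y - alpha*grad = 0.4895
  prox(v) = soft_thresh(0.4895, 0.0577) = 0.4318
f(x_2) = 6*0.4318^2 + 8*0.4318 + 2.09*|0.4318| = 5.4757


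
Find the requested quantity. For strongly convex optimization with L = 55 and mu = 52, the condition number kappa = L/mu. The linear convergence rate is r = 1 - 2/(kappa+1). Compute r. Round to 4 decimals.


Step 1: Compute the condition number.
kappa = L/mu = 55/52 = 1.0577
Step 2: Compute the convergence rate.
r = 1 - 2/(kappa + 1) = 1 - 2*mu/(L + mu) = (L - mu)/(L + mu) = 3/107 = 0.028


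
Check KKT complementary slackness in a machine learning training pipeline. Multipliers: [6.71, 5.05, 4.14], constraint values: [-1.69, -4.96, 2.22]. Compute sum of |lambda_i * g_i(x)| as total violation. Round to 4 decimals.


KKT complementary slackness check:
lambda_1 * g_1 = 6.71 * -1.69 = -11.3399
lambda_2 * g_2 = 5.05 * -4.96 = -25.048
lambda_3 * g_3 = 4.14 * 2.22 = 9.1908
Total violation = 11.3399 + 25.048 + 9.1908 = 45.5787


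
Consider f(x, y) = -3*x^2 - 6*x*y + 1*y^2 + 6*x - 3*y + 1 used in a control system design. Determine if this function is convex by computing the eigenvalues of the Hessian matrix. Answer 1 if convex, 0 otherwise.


The Hessian of f(x,y) = -3*x^2 - 6*x*y + 1*y^2 + 6*x - 3*y + 1 is:
H = [[-6, -6], [-6, 2]]
Trace = -6 + 2 = -4
Determinant = -6*2 - (-6)^2 = -48
Discriminant = (-4)^2 - 4*-48 = 208.0
Eigenvalues: lambda_1 = -9.2111, lambda_2 = 5.2111
The function is not convex.

0


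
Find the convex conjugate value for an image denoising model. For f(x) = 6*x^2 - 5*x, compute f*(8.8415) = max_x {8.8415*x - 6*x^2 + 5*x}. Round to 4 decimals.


f*(y) = sup_x {y*x - a*x^2 - b*x} = sup_x {(y-b)*x - a*x^2}
FOC: (y - b) - 2a*x = 0 => x* = (y - b)/(2a)
x* = (8.8415 + 5)/(2*6) = 1.1535
f*(8.8415) = (y-b)^2/(4a) = (8.8415 + 5)^2/(4*6)
= 191.5871/24 = 7.9828


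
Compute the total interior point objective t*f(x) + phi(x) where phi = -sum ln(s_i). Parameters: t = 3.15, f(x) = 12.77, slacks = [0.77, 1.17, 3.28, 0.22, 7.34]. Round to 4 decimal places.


Step 1: Compute log-barrier.
ln values: [-0.2614, 0.157, 1.1878, -1.5141, 1.9933]
phi = -(-0.2614 + 0.157 + 1.1878 - 1.5141 + 1.9933) = -1.5627
Step 2: Compute augmented objective.
t*f(x) = 3.15*12.77 = 40.2255
Total = 40.2255 - 1.5627 = 38.6628


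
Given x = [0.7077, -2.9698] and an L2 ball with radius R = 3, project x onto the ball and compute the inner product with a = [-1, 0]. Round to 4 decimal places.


Step 1: Compute ||x|| (intermediates to 6 decimals).
||x|| = sqrt(0.7077^2 + (-2.9698)^2) = 3.052958
Step 2: Project.
Since ||x|| > R, scale = R/||x|| = 3/3.052958 = 0.982654, proj(x) = scale * x
proj(x) = [0.695424, -2.918286]
Step 3: Dot product.
a^T * proj(x) = -1*0.695424 + 0*(-2.918286) = -0.6954


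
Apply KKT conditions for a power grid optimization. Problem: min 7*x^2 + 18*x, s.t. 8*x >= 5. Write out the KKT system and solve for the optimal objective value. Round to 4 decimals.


Step 1: Try lambda = 0 (constraint inactive).
x_unc = -18/(2*7) = -1.2857
Check: 8*-1.2857 = -10.2856 < 5 -- violated!
Step 2: Constraint must be active: 8*x = 5
x* = 5/8 = 0.625
lambda = (2*7*0.625 + 18)/8 = 3.3438
Step 3: Compute optimal value.
f(x*) = 7*0.625^2 + 18*0.625 = 13.9844


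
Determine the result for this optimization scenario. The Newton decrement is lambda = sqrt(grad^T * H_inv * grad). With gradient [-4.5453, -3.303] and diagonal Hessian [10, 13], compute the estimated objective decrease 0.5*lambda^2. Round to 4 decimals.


Step 1: H is diagonal, so H^(-1) * g = [-0.4545, -0.2541].
Step 2: g^T H^(-1) g = sum_i g_i^2 / H_ii
  = (-4.5453)^2/10 + (-3.303)^2/13
  = 2.066 + 0.8392 = 2.9052
Step 3: Objective decrease = 0.5 * g^T H^(-1) g = 1.4526


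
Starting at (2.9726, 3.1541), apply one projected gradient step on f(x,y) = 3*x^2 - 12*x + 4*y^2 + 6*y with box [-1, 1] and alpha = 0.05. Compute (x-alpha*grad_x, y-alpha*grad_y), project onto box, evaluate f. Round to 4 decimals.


Step 1: Compute gradient at (2.9726, 3.1541).
grad_x = 2*3*2.9726 - 12 = 5.8356
grad_y = 2*4*3.1541 + 6 = 31.2328
Step 2: Gradient step.
x_raw = 2.9726 - 0.05*5.8356 = 2.6808
y_raw = 3.1541 - 0.05*31.2328 = 1.5925
Step 3: Project onto [-1, 1].
x_proj = clip(2.6808) = 1.0
y_proj = clip(1.5925) = 1.0
Step 4: Evaluate f.
f(1.0, 1.0) = 1.0


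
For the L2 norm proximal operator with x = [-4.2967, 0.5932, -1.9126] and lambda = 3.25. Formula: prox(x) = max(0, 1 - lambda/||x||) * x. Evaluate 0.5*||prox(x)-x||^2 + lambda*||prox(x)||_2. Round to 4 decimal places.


Step 1: Compute ||x||.
||x|| = 4.7404
Step 2: Compute scaling factor.
scale = max(0, 1 - 3.25/4.7404) = 0.3144
Step 3: prox(x) = [-1.3509, 0.1865, -0.6013]
||prox(x)|| = 1.4904
Step 4: Proximal objective.
0.5*||prox-x||^2 = 5.2813
lambda*||prox|| = 4.8438
Total = 10.1251


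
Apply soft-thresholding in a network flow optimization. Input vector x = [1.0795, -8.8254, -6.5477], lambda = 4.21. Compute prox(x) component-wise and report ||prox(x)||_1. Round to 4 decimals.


Soft-thresholding with lambda = 4.21:
prox(1.0795) = sign(1.0795)*max(|1.0795| - 4.21, 0) = 0.0
prox(-8.8254) = sign(-8.8254)*max(|-8.8254| - 4.21, 0) = -4.6154
prox(-6.5477) = sign(-6.5477)*max(|-6.5477| - 4.21, 0) = -2.3377
prox(x) = [0.0, -4.6154, -2.3377]
||prox(x)||_1 = 0.0 + 4.6154 + 2.3377 = 6.9531


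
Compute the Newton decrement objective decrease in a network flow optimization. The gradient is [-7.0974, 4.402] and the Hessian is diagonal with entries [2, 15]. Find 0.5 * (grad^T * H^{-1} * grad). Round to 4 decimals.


Step 1: H is diagonal, so H^(-1) * g = [-3.5487, 0.2935].
Step 2: g^T H^(-1) g = sum_i g_i^2 / H_ii
  = (-7.0974)^2/2 + (4.402)^2/15
  = 25.1865 + 1.2918 = 26.4784
Step 3: Objective decrease = 0.5 * g^T H^(-1) g = 13.2392


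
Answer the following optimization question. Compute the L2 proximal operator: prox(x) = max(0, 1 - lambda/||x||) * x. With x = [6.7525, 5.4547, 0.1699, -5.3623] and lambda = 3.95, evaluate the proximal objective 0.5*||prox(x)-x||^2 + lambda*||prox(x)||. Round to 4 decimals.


Step 1: Compute ||x||.
||x|| = 10.2046
Step 2: Compute scaling factor.
scale = max(0, 1 - 3.95/10.2046) = 0.6129
Step 3: prox(x) = [4.1387, 3.3433, 0.1041, -3.2867]
||prox(x)|| = 6.2546
Step 4: Proximal objective.
0.5*||prox-x||^2 = 7.8013
lambda*||prox|| = 24.7057
Total = 32.5068


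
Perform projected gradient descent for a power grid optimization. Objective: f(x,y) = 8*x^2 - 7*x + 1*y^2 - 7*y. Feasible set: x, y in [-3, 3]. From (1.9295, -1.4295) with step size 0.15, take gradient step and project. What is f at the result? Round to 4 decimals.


Step 1: Compute gradient at (1.9295, -1.4295).
grad_x = 2*8*1.9295 - 7 = 23.872
grad_y = 2*1*-1.4295 - 7 = -9.859
Step 2: Gradient step.
x_raw = 1.9295 - 0.15*23.872 = -1.6513
y_raw = -1.4295 - 0.15*-9.859 = 0.0494
Step 3: Project onto [-3, 3].
x_proj = clip(-1.6513) = -1.6513
y_proj = clip(0.0494) = 0.0494
Step 4: Evaluate f.
f(-1.6513, 0.0494) = 33.0304


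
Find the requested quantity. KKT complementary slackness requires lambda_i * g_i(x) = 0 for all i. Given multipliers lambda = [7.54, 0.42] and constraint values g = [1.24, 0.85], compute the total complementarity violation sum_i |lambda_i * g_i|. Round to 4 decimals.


KKT complementary slackness check:
lambda_1 * g_1 = 7.54 * 1.24 = 9.3496
lambda_2 * g_2 = 0.42 * 0.85 = 0.357
Total violation = 9.3496 + 0.357 = 9.7066


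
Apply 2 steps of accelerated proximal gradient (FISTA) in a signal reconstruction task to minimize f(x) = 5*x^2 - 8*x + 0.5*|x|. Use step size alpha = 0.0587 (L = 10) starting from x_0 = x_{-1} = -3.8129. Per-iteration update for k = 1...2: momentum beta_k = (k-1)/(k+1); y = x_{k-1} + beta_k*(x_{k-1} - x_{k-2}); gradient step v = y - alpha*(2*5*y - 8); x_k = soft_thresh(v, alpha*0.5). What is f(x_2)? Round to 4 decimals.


FISTA on f(x) = 5*x^2 - 8*x + 0.5*|x|
L = 10, alpha = 0.0587
Iteration 1: beta = 0.0, y = -3.8129 + 0.0*(-3.8129 + 3.8129) = -3.8129
  grad(y) = -46.129, v = y - alpha*grad = -1.1051
  prox(v) = soft_thresh(-1.1051, 0.0294) = -1.0758
Iteration 2: beta = 0.3333, y = -1.0758 + 0.3333*(-1.0758 + 3.8129) = -0.1634
  grad(y) = -9.634, v = y - alpha*grad = 0.4021
  prox(v) = soft_thresh(0.4021, 0.0294) = 0.3728
f(x_2) = 5*0.3728^2 - 8*0.3728 + 0.5*|0.3728| = -2.101


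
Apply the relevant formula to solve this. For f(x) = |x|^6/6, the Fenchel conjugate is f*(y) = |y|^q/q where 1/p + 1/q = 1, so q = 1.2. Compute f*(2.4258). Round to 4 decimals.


The conjugate exponent q satisfies 1/p + 1/q = 1.
p = 6, so q = 6/(6 - 1) = 1.2
|y|^q = 2.4258^1.2 = 2.8962
f*(2.4258) = 2.8962 / 1.2 = 2.4135


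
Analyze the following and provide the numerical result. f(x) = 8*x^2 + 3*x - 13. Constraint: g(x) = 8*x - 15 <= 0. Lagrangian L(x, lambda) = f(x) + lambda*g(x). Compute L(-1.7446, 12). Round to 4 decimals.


Step 1: Evaluate f(x).
f(-1.7446) = 8*(-1.7446)^2 + 3*(-1.7446) - 13 = 6.1152
Step 2: Evaluate g(x).
g(-1.7446) = 8*-1.7446 - 15 = -28.9568
Step 3: Compute Lagrangian.
L = 6.1152 + 12*-28.9568 = -341.3664


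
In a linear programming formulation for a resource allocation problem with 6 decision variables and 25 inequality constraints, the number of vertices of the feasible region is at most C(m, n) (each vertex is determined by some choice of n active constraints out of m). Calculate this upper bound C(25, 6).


Each vertex corresponds to some choice of n active constraints out of m, so the number of vertices is at most C(m, n) = m! / (n!(m-n)!).
m = 25, n = 6
Numerator: 25 * 24 * 23 * 22 * 21 * 20
Denominator: 6! = 720
C(25, 6) = 177100


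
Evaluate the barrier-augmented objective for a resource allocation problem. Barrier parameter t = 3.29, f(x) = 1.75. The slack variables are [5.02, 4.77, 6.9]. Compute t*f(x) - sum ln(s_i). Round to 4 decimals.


Step 1: Compute log-barrier.
ln values: [1.6134, 1.5623, 1.9315]
phi = -(1.6134 + 1.5623 + 1.9315) = -5.1073
Step 2: Compute augmented objective.
t*f(x) = 3.29*1.75 = 5.7575
Total = 5.7575 - 5.1073 = 0.6502


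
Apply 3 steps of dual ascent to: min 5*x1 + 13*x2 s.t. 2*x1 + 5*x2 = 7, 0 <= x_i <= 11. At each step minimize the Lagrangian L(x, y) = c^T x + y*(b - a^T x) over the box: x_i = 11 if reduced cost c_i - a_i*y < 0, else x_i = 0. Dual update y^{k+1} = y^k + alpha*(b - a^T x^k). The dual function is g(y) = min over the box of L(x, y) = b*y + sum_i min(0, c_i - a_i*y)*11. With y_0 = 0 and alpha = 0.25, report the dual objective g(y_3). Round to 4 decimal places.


Dual ascent for LP: min 5*x1 + 13*x2, 2*x1 + 5*x2 = 7, 0 <= x_i <= 11
Step 1: y^k = 0.0, reduced costs: (5.0, 13.0)
  x^k = (0.0, 0.0), subgradient = b - a^T x = 7.0
  y^{k+1} = 0.0 + 0.25*7.0 = 1.75
Step 2: y^k = 1.75, reduced costs: (1.5, 4.25)
  x^k = (0.0, 0.0), subgradient = b - a^T x = 7.0
  y^{k+1} = 1.75 + 0.25*7.0 = 3.5
Step 3: y^k = 3.5, reduced costs: (-2.0, -4.5)
  x^k = (11.0, 11.0), subgradient = b - a^T x = -70.0
  y^{k+1} = 3.5 + 0.25*-70.0 = -14.0
Dual objective at y_3 = -14.0: reduced costs (33.0, 83.0), box minimizer x = (0.0, 0.0)
g(y_3) = b*y + (c1 - a1*y)*x1 + (c2 - a2*y)*x2 = 7*(-14.0) + 33.0*0.0 + 83.0*0.0 = -98.0 + 0.0 + 0.0 = -98.0


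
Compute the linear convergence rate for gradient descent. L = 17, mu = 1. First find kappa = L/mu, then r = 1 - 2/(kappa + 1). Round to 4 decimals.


Step 1: Compute the condition number.
kappa = L/mu = 17/1 = 17.0
Step 2: Compute the convergence rate.
r = 1 - 2/(kappa + 1) = 1 - 2*mu/(L + mu) = (L - mu)/(L + mu) = 16/18 = 0.8889


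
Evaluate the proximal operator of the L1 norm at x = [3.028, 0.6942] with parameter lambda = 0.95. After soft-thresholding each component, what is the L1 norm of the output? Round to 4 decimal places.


Soft-thresholding with lambda = 0.95:
prox(3.028) = sign(3.028)*max(|3.028| - 0.95, 0) = 2.078
prox(0.6942) = sign(0.6942)*max(|0.6942| - 0.95, 0) = 0.0
prox(x) = [2.078, 0.0]
||prox(x)||_1 = 2.078 + 0.0 = 2.078


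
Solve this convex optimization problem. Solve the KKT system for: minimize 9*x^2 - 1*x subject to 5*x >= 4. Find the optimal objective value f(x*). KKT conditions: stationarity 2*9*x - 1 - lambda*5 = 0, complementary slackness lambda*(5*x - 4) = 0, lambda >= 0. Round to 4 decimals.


Step 1: Try lambda = 0 (constraint inactive).
x_unc = 1/(2*9) = 0.0556
Check: 5*0.0556 = 0.278 < 4 -- violated!
Step 2: Constraint must be active: 5*x = 4
x* = 4/5 = 0.8
lambda = (2*9*0.8 - 1)/5 = 2.68
Step 3: Compute optimal value.
f(x*) = 9*0.8^2 - 1*0.8 = 4.96


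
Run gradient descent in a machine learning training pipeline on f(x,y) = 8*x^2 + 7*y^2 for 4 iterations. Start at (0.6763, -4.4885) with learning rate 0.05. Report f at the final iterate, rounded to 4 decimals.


Gradient descent on f(x,y) = 8*x^2 + 7*y^2.
Starting point: (0.6763, -4.4885), alpha = 0.05
Step 1: grad_x = 2*8*0.6763 = 10.8208, grad_y = 2*7*-4.4885 = -62.839
  x_1 = 0.6763 - 0.05*10.8208 = 0.1353
  y_1 = -4.4885 - 0.05*-62.839 = -1.3466
Step 2: grad_x = 2*8*0.1353 = 2.1642, grad_y = 2*7*-1.3466 = -18.8517
  x_2 = 0.1353 - 0.05*2.1642 = 0.0271
  y_2 = -1.3466 - 0.05*-18.8517 = -0.404
Step 3: grad_x = 2*8*0.0271 = 0.4328, grad_y = 2*7*-0.404 = -5.6555
  x_3 = 0.0271 - 0.05*0.4328 = 0.0054
  y_3 = -0.404 - 0.05*-5.6555 = -0.1212
Step 4: grad_x = 2*8*0.0054 = 0.0866, grad_y = 2*7*-0.1212 = -1.6967
  x_4 = 0.0054 - 0.05*0.0866 = 0.0011
  y_4 = -0.1212 - 0.05*-1.6967 = -0.0364
f(0.0011, -0.0364) = 8*0.0011^2 + 7*(-0.0364)^2 = 0.0093


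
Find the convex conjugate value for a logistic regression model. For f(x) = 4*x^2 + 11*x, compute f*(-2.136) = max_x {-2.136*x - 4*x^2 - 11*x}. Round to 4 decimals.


f*(y) = sup_x {y*x - a*x^2 - b*x} = sup_x {(y-b)*x - a*x^2}
FOC: (y - b) - 2a*x = 0 => x* = (y - b)/(2a)
x* = (-2.136 - 11)/(2*4) = -1.642
f*(-2.136) = (y-b)^2/(4a) = (-2.136 - 11)^2/(4*4)
= 172.5545/16 = 10.7847


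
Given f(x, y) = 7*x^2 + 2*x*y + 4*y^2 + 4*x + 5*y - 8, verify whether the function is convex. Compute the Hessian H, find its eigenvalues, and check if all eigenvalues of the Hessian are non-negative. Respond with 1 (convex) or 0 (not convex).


The Hessian of f(x,y) = 7*x^2 + 2*x*y + 4*y^2 + 4*x + 5*y - 8 is:
H = [[14, 2], [2, 8]]
Trace = 14 + 8 = 22
Determinant = 14*8 - (2)^2 = 108
Discriminant = (22)^2 - 4*108 = 52.0
Eigenvalues: lambda_1 = 7.3944, lambda_2 = 14.6056
The function is convex.

1


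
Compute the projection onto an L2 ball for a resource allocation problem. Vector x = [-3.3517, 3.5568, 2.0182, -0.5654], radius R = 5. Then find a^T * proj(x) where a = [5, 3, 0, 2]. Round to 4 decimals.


Step 1: Compute ||x|| (intermediates to 6 decimals).
||x|| = sqrt((-3.3517)^2 + 3.5568^2 + 2.0182^2 + (-0.5654)^2) = 5.317662
Step 2: Project.
Since ||x|| > R, scale = R/||x|| = 5/5.317662 = 0.940263, proj(x) = scale * x
proj(x) = [-3.151479, 3.344327, 1.897639, -0.531625]
Step 3: Dot product.
a^T * proj(x) = 5*(-3.151479) + 3*3.344327 + 0*1.897639 + 2*(-0.531625) = -6.7877


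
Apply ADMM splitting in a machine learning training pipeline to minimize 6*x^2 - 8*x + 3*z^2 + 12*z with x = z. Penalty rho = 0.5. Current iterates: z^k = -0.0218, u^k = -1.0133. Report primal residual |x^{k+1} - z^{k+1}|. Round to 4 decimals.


ADMM iteration with rho = 0.5, z^k = -0.0218, u^k = -1.0133
Step 1: x-update.
Minimize 6*x^2 - 8*x + (0.5/2)*(x + 0.0218 - 1.0133)^2
FOC: (2*6 + 0.5)*x = 8 + 0.5*(-0.0218 + 1.0133)
x^{k+1} = 0.6797
Step 2: z-update.
Minimize 3*z^2 + 12*z + (0.5/2)*(0.6797 - z - 1.0133)^2
FOC: (2*3 + 0.5)*z = -12 + 0.5*(0.6797 - 1.0133)
z^{k+1} = -1.8718
Step 3: u-update.
u^{k+1} = -1.0133 + 0.6797 + 1.8718 = 1.5382
Step 4: Primal residual = |0.6797 + 1.8718| = 2.5515


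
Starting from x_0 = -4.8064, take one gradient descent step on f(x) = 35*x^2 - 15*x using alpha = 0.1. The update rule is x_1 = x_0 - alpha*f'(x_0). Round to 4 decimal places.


We compute the gradient at x_0 and apply the update.
f'(x) = 70*x - 15
f'(-4.8064) = 70*-4.8064 - 15 = -351.448
x_1 = -4.8064 - 0.1*-351.448 = 30.3384


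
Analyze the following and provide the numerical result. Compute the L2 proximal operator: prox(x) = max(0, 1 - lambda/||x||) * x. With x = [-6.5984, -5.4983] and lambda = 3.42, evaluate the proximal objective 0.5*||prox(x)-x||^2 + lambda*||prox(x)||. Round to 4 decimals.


Step 1: Compute ||x||.
||x|| = 8.589
Step 2: Compute scaling factor.
scale = max(0, 1 - 3.42/8.589) = 0.6018
Step 3: prox(x) = [-3.971, -3.309]
||prox(x)|| = 5.169
Step 4: Proximal objective.
0.5*||prox-x||^2 = 5.8482
lambda*||prox|| = 17.678
Total = 23.526


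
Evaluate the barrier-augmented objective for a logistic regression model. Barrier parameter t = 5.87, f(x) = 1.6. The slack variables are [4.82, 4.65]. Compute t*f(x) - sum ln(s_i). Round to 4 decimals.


Step 1: Compute log-barrier.
ln values: [1.5728, 1.5369]
phi = -(1.5728 + 1.5369) = -3.1096
Step 2: Compute augmented objective.
t*f(x) = 5.87*1.6 = 9.392
Total = 9.392 - 3.1096 = 6.2824


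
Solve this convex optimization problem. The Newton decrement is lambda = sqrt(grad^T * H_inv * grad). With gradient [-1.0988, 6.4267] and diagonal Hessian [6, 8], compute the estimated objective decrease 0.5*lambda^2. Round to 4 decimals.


Step 1: H is diagonal, so H^(-1) * g = [-0.1831, 0.8033].
Step 2: g^T H^(-1) g = sum_i g_i^2 / H_ii
  = (-1.0988)^2/6 + (6.4267)^2/8
  = 0.2012 + 5.1628 = 5.364
Step 3: Objective decrease = 0.5 * g^T H^(-1) g = 2.682


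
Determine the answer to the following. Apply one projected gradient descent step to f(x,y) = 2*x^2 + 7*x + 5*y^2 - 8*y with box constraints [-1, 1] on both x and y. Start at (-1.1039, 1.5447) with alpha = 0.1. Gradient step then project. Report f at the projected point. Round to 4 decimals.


Step 1: Compute gradient at (-1.1039, 1.5447).
grad_x = 2*2*-1.1039 + 7 = 2.5844
grad_y = 2*5*1.5447 - 8 = 7.447
Step 2: Gradient step.
x_raw = -1.1039 - 0.1*2.5844 = -1.3623
y_raw = 1.5447 - 0.1*7.447 = 0.8
Step 3: Project onto [-1, 1].
x_proj = clip(-1.3623) = -1.0
y_proj = clip(0.8) = 0.8
Step 4: Evaluate f.
f(-1.0, 0.8) = -8.2


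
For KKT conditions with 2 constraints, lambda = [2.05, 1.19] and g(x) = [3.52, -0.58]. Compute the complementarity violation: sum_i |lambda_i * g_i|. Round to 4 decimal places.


KKT complementary slackness check:
lambda_1 * g_1 = 2.05 * 3.52 = 7.216
lambda_2 * g_2 = 1.19 * -0.58 = -0.6902
Total violation = 7.216 + 0.6902 = 7.9062


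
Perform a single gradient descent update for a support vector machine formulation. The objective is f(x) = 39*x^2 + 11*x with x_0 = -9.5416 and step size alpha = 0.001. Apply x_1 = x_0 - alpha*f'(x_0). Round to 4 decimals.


We compute the gradient at x_0 and apply the update.
f'(x) = 78*x + 11
f'(-9.5416) = 78*-9.5416 + 11 = -733.2448
x_1 = -9.5416 - 0.001*-733.2448 = -8.8084


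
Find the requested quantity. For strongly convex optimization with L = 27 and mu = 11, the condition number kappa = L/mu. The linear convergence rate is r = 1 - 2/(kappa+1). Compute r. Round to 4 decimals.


Step 1: Compute the condition number.
kappa = L/mu = 27/11 = 2.4545
Step 2: Compute the convergence rate.
r = 1 - 2/(kappa + 1) = 1 - 2*mu/(L + mu) = (L - mu)/(L + mu) = 16/38 = 0.4211


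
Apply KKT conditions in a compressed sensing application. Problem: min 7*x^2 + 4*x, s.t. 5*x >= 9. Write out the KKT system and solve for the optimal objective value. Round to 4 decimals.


Step 1: Try lambda = 0 (constraint inactive).
x_unc = -4/(2*7) = -0.2857
Check: 5*-0.2857 = -1.4285 < 9 -- violated!
Step 2: Constraint must be active: 5*x = 9
x* = 9/5 = 1.8
lambda = (2*7*1.8 + 4)/5 = 5.84
Step 3: Compute optimal value.
f(x*) = 7*1.8^2 + 4*1.8 = 29.88


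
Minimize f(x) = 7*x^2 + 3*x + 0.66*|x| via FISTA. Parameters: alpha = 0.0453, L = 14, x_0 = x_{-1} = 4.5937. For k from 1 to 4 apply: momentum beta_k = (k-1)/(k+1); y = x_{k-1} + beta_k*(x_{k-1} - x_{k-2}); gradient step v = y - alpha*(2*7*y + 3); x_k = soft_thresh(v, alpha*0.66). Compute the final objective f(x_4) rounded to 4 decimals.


FISTA on f(x) = 7*x^2 + 3*x + 0.66*|x|
L = 14, alpha = 0.0453
Iteration 1: beta = 0.0, y = 4.5937 + 0.0*(4.5937 - 4.5937) = 4.5937
  grad(y) = 67.3118, v = y - alpha*grad = 1.5445
  prox(v) = soft_thresh(1.5445, 0.0299) = 1.5146
Iteration 2: beta = 0.3333, y = 1.5146 + 0.3333*(1.5146 - 4.5937) = 0.4882
  grad(y) = 9.8348, v = y - alpha*grad = 0.0427
  prox(v) = soft_thresh(0.0427, 0.0299) = 0.0128
Iteration 3: beta = 0.5, y = 0.0128 + 0.5*(0.0128 - 1.5146) = -0.7381
  grad(y) = -7.3335, v = y - alpha*grad = -0.4059
  prox(v) = soft_thresh(-0.4059, 0.0299) = -0.376
Iteration 4: beta = 0.6, y = -0.376 + 0.6*(-0.376 - 0.0128) = -0.6093
  grad(y) = -5.5299, v = y - alpha*grad = -0.3588
  prox(v) = soft_thresh(-0.3588, 0.0299) = -0.3289
f(x_4) = 7*(-0.3289)^2 + 3*(-0.3289) + 0.66*|-0.3289| = -0.0125


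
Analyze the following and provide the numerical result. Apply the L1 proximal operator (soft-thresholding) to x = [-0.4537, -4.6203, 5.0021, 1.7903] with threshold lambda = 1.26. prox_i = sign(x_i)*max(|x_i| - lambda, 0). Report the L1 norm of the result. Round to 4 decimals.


Soft-thresholding with lambda = 1.26:
prox(-0.4537) = sign(-0.4537)*max(|-0.4537| - 1.26, 0) = 0.0
prox(-4.6203) = sign(-4.6203)*max(|-4.6203| - 1.26, 0) = -3.3603
prox(5.0021) = sign(5.0021)*max(|5.0021| - 1.26, 0) = 3.7421
prox(1.7903) = sign(1.7903)*max(|1.7903| - 1.26, 0) = 0.5303
prox(x) = [0.0, -3.3603, 3.7421, 0.5303]
||prox(x)||_1 = 0.0 + 3.3603 + 3.7421 + 0.5303 = 7.6327


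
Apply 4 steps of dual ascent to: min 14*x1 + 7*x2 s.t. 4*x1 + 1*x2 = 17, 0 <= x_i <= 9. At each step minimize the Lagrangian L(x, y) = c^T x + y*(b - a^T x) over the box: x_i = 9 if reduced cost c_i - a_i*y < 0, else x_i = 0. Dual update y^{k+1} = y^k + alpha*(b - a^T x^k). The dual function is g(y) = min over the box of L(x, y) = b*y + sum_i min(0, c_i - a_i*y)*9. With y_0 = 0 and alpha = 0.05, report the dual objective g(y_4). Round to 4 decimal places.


Dual ascent for LP: min 14*x1 + 7*x2, 4*x1 + 1*x2 = 17, 0 <= x_i <= 9
Step 1: y^k = 0.0, reduced costs: (14.0, 7.0)
  x^k = (0.0, 0.0), subgradient = b - a^T x = 17.0
  y^{k+1} = 0.0 + 0.05*17.0 = 0.85
Step 2: y^k = 0.85, reduced costs: (10.6, 6.15)
  x^k = (0.0, 0.0), subgradient = b - a^T x = 17.0
  y^{k+1} = 0.85 + 0.05*17.0 = 1.7
Step 3: y^k = 1.7, reduced costs: (7.2, 5.3)
  x^k = (0.0, 0.0), subgradient = b - a^T x = 17.0
  y^{k+1} = 1.7 + 0.05*17.0 = 2.55
Step 4: y^k = 2.55, reduced costs: (3.8, 4.45)
  x^k = (0.0, 0.0), subgradient = b - a^T x = 17.0
  y^{k+1} = 2.55 + 0.05*17.0 = 3.4
Dual objective at y_4 = 3.4: reduced costs (0.4, 3.6), box minimizer x = (0.0, 0.0)
g(y_4) = b*y + (c1 - a1*y)*x1 + (c2 - a2*y)*x2 = 17*3.4 + 0.4*0.0 + 3.6*0.0 = 57.8 + 0.0 + 0.0 = 57.8


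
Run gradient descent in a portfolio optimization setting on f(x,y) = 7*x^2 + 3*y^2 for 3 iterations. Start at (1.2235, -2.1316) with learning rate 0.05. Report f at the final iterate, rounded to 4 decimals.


Gradient descent on f(x,y) = 7*x^2 + 3*y^2.
Starting point: (1.2235, -2.1316), alpha = 0.05
Step 1: grad_x = 2*7*1.2235 = 17.129, grad_y = 2*3*-2.1316 = -12.7896
  x_1 = 1.2235 - 0.05*17.129 = 0.3671
  y_1 = -2.1316 - 0.05*-12.7896 = -1.4921
Step 2: grad_x = 2*7*0.3671 = 5.1387, grad_y = 2*3*-1.4921 = -8.9527
  x_2 = 0.3671 - 0.05*5.1387 = 0.1101
  y_2 = -1.4921 - 0.05*-8.9527 = -1.0445
Step 3: grad_x = 2*7*0.1101 = 1.5416, grad_y = 2*3*-1.0445 = -6.2669
  x_3 = 0.1101 - 0.05*1.5416 = 0.033
  y_3 = -1.0445 - 0.05*-6.2669 = -0.7311
f(0.033, -0.7311) = 7*0.033^2 + 3*(-0.7311)^2 = 1.6113


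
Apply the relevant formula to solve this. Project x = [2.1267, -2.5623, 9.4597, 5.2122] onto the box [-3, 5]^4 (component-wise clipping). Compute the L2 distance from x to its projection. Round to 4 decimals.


Project each component onto [-3, 5].
clip(2.1267) = 2.1267, clip(-2.5623) = -2.5623, clip(9.4597) = 5.0, clip(5.2122) = 5.0
Projection = [2.1267, -2.5623, 5.0, 5.0]
Squared diffs: [0.0, 0.0, 19.8889, 0.045]
Distance = sqrt(19.9339) = 4.4647


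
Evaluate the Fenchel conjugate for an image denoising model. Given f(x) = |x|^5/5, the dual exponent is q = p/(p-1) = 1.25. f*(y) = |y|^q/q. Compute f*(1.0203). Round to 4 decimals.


The conjugate exponent q satisfies 1/p + 1/q = 1.
p = 5, so q = 5/(5 - 1) = 1.25
|y|^q = 1.0203^1.25 = 1.0254
f*(1.0203) = 1.0254 / 1.25 = 0.8204


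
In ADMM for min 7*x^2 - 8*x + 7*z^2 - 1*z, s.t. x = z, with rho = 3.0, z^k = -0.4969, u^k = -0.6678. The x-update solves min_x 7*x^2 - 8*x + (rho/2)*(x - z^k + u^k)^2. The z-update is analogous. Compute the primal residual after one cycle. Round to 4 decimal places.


ADMM iteration with rho = 3.0, z^k = -0.4969, u^k = -0.6678
Step 1: x-update.
Minimize 7*x^2 - 8*x + (3.0/2)*(x + 0.4969 - 0.6678)^2
FOC: (2*7 + 3.0)*x = 8 + 3.0*(-0.4969 + 0.6678)
x^{k+1} = 0.5007
Step 2: z-update.
Minimize 7*z^2 - 1*z + (3.0/2)*(0.5007 - z - 0.6678)^2
FOC: (2*7 + 3.0)*z = 1 + 3.0*(0.5007 - 0.6678)
z^{k+1} = 0.0293
Step 3: u-update.
u^{k+1} = -0.6678 + 0.5007 - 0.0293 = -0.1964
Step 4: Primal residual = |0.5007 - 0.0293| = 0.4714


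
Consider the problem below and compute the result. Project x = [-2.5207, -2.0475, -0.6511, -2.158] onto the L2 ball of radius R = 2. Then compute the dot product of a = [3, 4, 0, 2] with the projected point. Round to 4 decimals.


Step 1: Compute ||x|| (intermediates to 6 decimals).
||x|| = sqrt((-2.5207)^2 + (-2.0475)^2 + (-0.6511)^2 + (-2.158)^2) = 3.95311
Step 2: Project.
Since ||x|| > R, scale = R/||x|| = 2/3.95311 = 0.505931, proj(x) = scale * x
proj(x) = [-1.2753, -1.035894, -0.329412, -1.091799]
Step 3: Dot product.
a^T * proj(x) = 3*(-1.2753) + 4*(-1.035894) + 0*(-0.329412) + 2*(-1.091799) = -10.1531


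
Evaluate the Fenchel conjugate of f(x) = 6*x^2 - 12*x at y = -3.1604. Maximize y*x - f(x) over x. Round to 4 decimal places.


f*(y) = sup_x {y*x - a*x^2 - b*x} = sup_x {(y-b)*x - a*x^2}
FOC: (y - b) - 2a*x = 0 => x* = (y - b)/(2a)
x* = (-3.1604 + 12)/(2*6) = 0.7366
f*(-3.1604) = (y-b)^2/(4a) = (-3.1604 + 12)^2/(4*6)
= 78.1385/24 = 3.2558


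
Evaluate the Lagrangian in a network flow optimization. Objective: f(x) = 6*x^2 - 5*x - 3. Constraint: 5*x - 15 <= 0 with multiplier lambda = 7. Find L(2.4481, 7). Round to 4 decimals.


Step 1: Evaluate f(x).
f(2.4481) = 6*2.4481^2 - 5*2.4481 - 3 = 20.7187
Step 2: Evaluate g(x).
g(2.4481) = 5*2.4481 - 15 = -2.7595
Step 3: Compute Lagrangian.
L = 20.7187 + 7*-2.7595 = 1.4022


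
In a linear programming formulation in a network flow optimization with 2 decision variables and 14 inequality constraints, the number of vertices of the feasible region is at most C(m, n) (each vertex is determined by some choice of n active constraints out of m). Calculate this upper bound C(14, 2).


Each vertex corresponds to some choice of n active constraints out of m, so the number of vertices is at most C(m, n) = m! / (n!(m-n)!).
m = 14, n = 2
Numerator: 14 * 13
Denominator: 2! = 2
C(14, 2) = 91


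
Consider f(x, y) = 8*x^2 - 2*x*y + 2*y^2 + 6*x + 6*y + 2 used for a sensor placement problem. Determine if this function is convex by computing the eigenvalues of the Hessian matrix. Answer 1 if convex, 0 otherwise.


The Hessian of f(x,y) = 8*x^2 - 2*x*y + 2*y^2 + 6*x + 6*y + 2 is:
H = [[16, -2], [-2, 4]]
Trace = 16 + 4 = 20
Determinant = 16*4 - (-2)^2 = 60
Discriminant = (20)^2 - 4*60 = 160.0
Eigenvalues: lambda_1 = 3.6754, lambda_2 = 16.3246
The function is convex.

1


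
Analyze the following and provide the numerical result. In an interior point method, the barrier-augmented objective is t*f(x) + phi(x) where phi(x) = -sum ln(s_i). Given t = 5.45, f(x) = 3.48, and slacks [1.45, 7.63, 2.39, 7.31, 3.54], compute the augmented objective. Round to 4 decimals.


Step 1: Compute log-barrier.
ln values: [0.3716, 2.0321, 0.8713, 1.9892, 1.2641]
phi = -(0.3716 + 2.0321 + 0.8713 + 1.9892 + 1.2641) = -6.5283
Step 2: Compute augmented objective.
t*f(x) = 5.45*3.48 = 18.966
Total = 18.966 - 6.5283 = 12.4377


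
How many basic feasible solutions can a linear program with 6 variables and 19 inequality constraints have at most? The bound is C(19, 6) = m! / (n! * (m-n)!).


Each vertex corresponds to some choice of n active constraints out of m, so the number of vertices is at most C(m, n) = m! / (n!(m-n)!).
m = 19, n = 6
Numerator: 19 * 18 * 17 * 16 * 15 * 14
Denominator: 6! = 720
C(19, 6) = 27132


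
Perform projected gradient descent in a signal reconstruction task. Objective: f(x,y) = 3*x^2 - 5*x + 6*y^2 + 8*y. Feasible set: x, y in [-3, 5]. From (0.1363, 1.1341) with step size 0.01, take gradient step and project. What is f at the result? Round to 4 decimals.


Step 1: Compute gradient at (0.1363, 1.1341).
grad_x = 2*3*0.1363 - 5 = -4.1822
grad_y = 2*6*1.1341 + 8 = 21.6092
Step 2: Gradient step.
x_raw = 0.1363 - 0.01*-4.1822 = 0.1781
y_raw = 1.1341 - 0.01*21.6092 = 0.918
Step 3: Project onto [-3, 5].
x_proj = clip(0.1781) = 0.1781
y_proj = clip(0.918) = 0.918
Step 4: Evaluate f.
f(0.1781, 0.918) = 11.6051


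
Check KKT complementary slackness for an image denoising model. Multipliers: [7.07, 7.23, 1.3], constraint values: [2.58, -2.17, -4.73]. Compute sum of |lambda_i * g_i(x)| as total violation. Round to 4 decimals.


KKT complementary slackness check:
lambda_1 * g_1 = 7.07 * 2.58 = 18.2406
lambda_2 * g_2 = 7.23 * -2.17 = -15.6891
lambda_3 * g_3 = 1.3 * -4.73 = -6.149
Total violation = 18.2406 + 15.6891 + 6.149 = 40.0787


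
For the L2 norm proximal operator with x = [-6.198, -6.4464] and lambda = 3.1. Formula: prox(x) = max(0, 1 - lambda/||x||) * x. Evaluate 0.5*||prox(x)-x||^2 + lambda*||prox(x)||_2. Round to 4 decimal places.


Step 1: Compute ||x||.
||x|| = 8.9427
Step 2: Compute scaling factor.
scale = max(0, 1 - 3.1/8.9427) = 0.6533
Step 3: prox(x) = [-4.0494, -4.2117]
||prox(x)|| = 5.8427
Step 4: Proximal objective.
0.5*||prox-x||^2 = 4.805
lambda*||prox|| = 18.1124
Total = 22.9173


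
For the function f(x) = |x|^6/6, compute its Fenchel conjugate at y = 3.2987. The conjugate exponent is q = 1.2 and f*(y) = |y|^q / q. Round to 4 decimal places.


The conjugate exponent q satisfies 1/p + 1/q = 1.
p = 6, so q = 6/(6 - 1) = 1.2
|y|^q = 3.2987^1.2 = 4.188
f*(3.2987) = 4.188 / 1.2 = 3.49


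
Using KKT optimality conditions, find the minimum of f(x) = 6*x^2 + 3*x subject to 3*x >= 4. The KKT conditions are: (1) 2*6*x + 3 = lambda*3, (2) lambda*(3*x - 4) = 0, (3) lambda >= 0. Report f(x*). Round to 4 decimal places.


Step 1: Try lambda = 0 (constraint inactive).
x_unc = -3/(2*6) = -0.25
Check: 3*-0.25 = -0.75 < 4 -- violated!
Step 2: Constraint must be active: 3*x = 4
x* = 4/3 = 1.3333 (rounded; the exact value 4/3 is used below)
lambda = (2*6*(4/3) + 3)/3 = 6.3333
Step 3: Compute optimal value.
f(x*) = 6*(4/3)^2 + 3*(4/3) = 14.6667


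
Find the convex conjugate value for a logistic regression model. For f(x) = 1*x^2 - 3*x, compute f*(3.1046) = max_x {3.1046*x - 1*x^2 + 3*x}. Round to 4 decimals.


f*(y) = sup_x {y*x - a*x^2 - b*x} = sup_x {(y-b)*x - a*x^2}
FOC: (y - b) - 2a*x = 0 => x* = (y - b)/(2a)
x* = (3.1046 + 3)/(2*1) = 3.0523
f*(3.1046) = (y-b)^2/(4a) = (3.1046 + 3)^2/(4*1)
= 37.2661/4 = 9.3165


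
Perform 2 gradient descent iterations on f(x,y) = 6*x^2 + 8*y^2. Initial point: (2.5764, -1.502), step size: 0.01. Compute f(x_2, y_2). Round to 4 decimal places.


Gradient descent on f(x,y) = 6*x^2 + 8*y^2.
Starting point: (2.5764, -1.502), alpha = 0.01
Step 1: grad_x = 2*6*2.5764 = 30.9168, grad_y = 2*8*-1.502 = -24.032
  x_1 = 2.5764 - 0.01*30.9168 = 2.2672
  y_1 = -1.502 - 0.01*-24.032 = -1.2617
Step 2: grad_x = 2*6*2.2672 = 27.2068, grad_y = 2*8*-1.2617 = -20.1869
  x_2 = 2.2672 - 0.01*27.2068 = 1.9952
  y_2 = -1.2617 - 0.01*-20.1869 = -1.0598
f(1.9952, -1.0598) = 6*1.9952^2 + 8*(-1.0598)^2 = 32.8697


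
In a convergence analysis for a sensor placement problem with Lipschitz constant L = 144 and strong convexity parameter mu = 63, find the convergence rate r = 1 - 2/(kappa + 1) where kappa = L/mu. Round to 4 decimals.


Step 1: Compute the condition number.
kappa = L/mu = 144/63 = 2.2857
Step 2: Compute the convergence rate.
r = 1 - 2/(kappa + 1) = 1 - 2*mu/(L + mu) = (L - mu)/(L + mu) = 81/207 = 0.3913


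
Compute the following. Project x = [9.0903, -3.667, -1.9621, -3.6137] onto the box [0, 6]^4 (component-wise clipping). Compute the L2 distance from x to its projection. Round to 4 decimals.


Project each component onto [0, 6].
clip(9.0903) = 6.0, clip(-3.667) = 0.0, clip(-1.9621) = 0.0, clip(-3.6137) = 0.0
Projection = [6.0, 0.0, 0.0, 0.0]
Squared diffs: [9.55, 13.4469, 3.8498, 13.0588]
Distance = sqrt(39.9055) = 6.3171


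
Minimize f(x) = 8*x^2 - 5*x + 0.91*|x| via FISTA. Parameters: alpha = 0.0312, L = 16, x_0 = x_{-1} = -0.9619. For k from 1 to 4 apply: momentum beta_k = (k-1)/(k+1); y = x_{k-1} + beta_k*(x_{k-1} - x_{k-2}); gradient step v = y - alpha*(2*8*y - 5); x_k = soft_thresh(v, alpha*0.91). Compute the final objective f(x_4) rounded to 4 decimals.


FISTA on f(x) = 8*x^2 - 5*x + 0.91*|x|
L = 16, alpha = 0.0312
Iteration 1: beta = 0.0, y = -0.9619 + 0.0*(-0.9619 + 0.9619) = -0.9619
  grad(y) = -20.3904, v = y - alpha*grad = -0.3257
  prox(v) = soft_thresh(-0.3257, 0.0284) = -0.2973
Iteration 2: beta = 0.3333, y = -0.2973 + 0.3333*(-0.2973 + 0.9619) = -0.0758
  grad(y) = -6.2129, v = y - alpha*grad = 0.118
  prox(v) = soft_thresh(0.118, 0.0284) = 0.0896
Iteration 3: beta = 0.5, y = 0.0896 + 0.5*(0.0896 + 0.2973) = 0.2831
  grad(y) = -0.4699, v = y - alpha*grad = 0.2978
  prox(v) = soft_thresh(0.2978, 0.0284) = 0.2694
Iteration 4: beta = 0.6, y = 0.2694 + 0.6*(0.2694 - 0.0896) = 0.3773
  grad(y) = 1.0361, v = y - alpha*grad = 0.3449
  prox(v) = soft_thresh(0.3449, 0.0284) = 0.3165
f(x_4) = 8*0.3165^2 - 5*0.3165 + 0.91*|0.3165| = -0.4931


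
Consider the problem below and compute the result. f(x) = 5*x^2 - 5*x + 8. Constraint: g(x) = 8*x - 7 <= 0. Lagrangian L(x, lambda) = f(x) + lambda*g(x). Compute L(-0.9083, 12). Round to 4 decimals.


Step 1: Evaluate f(x).
f(-0.9083) = 5*(-0.9083)^2 - 5*(-0.9083) + 8 = 16.6665
Step 2: Evaluate g(x).
g(-0.9083) = 8*-0.9083 - 7 = -14.2664
Step 3: Compute Lagrangian.
L = 16.6665 + 12*-14.2664 = -154.5303


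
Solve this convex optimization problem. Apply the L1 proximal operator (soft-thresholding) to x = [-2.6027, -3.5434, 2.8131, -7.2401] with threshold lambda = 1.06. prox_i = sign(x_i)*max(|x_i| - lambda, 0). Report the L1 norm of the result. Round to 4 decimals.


Soft-thresholding with lambda = 1.06:
prox(-2.6027) = sign(-2.6027)*max(|-2.6027| - 1.06, 0) = -1.5427
prox(-3.5434) = sign(-3.5434)*max(|-3.5434| - 1.06, 0) = -2.4834
prox(2.8131) = sign(2.8131)*max(|2.8131| - 1.06, 0) = 1.7531
prox(-7.2401) = sign(-7.2401)*max(|-7.2401| - 1.06, 0) = -6.1801
prox(x) = [-1.5427, -2.4834, 1.7531, -6.1801]
||prox(x)||_1 = 1.5427 + 2.4834 + 1.7531 + 6.1801 = 11.9593


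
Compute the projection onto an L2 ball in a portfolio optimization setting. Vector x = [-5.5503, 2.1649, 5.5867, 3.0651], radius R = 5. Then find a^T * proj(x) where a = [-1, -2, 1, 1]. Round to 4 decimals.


Step 1: Compute ||x|| (intermediates to 6 decimals).
||x|| = sqrt((-5.5503)^2 + 2.1649^2 + 5.5867^2 + 3.0651^2) = 8.723456
Step 2: Project.
Since ||x|| > R, scale = R/||x|| = 5/8.723456 = 0.573167, proj(x) = scale * x
proj(x) = [-3.181249, 1.240849, 3.202112, 1.756814]
Step 3: Dot product.
a^T * proj(x) = -1*(-3.181249) - 2*1.240849 + 1*3.202112 + 1*1.756814 = 5.6585


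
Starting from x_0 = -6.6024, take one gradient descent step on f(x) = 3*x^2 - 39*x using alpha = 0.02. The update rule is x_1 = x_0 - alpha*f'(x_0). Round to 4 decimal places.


We compute the gradient at x_0 and apply the update.
f'(x) = 6*x - 39
f'(-6.6024) = 6*-6.6024 - 39 = -78.6144
x_1 = -6.6024 - 0.02*-78.6144 = -5.0301


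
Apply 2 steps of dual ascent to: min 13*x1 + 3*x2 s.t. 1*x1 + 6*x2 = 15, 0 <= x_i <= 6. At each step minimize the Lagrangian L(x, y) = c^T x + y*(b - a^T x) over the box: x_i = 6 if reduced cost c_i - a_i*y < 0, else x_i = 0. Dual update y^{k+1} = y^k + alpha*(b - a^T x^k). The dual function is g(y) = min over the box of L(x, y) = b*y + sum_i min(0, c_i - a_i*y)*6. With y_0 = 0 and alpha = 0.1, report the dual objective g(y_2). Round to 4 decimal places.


Dual ascent for LP: min 13*x1 + 3*x2, 1*x1 + 6*x2 = 15, 0 <= x_i <= 6
Step 1: y^k = 0.0, reduced costs: (13.0, 3.0)
  x^k = (0.0, 0.0), subgradient = b - a^T x = 15.0
  y^{k+1} = 0.0 + 0.1*15.0 = 1.5
Step 2: y^k = 1.5, reduced costs: (11.5, -6.0)
  x^k = (0.0, 6.0), subgradient = b - a^T x = -21.0
  y^{k+1} = 1.5 + 0.1*-21.0 = -0.6
Dual objective at y_2 = -0.6: reduced costs (13.6, 6.6), box minimizer x = (0.0, 0.0)
g(y_2) = b*y + (c1 - a1*y)*x1 + (c2 - a2*y)*x2 = 15*(-0.6) + 13.6*0.0 + 6.6*0.0 = -9.0 + 0.0 + 0.0 = -9.0


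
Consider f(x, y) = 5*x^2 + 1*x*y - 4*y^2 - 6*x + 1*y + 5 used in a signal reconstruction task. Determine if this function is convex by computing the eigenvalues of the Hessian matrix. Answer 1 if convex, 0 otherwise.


The Hessian of f(x,y) = 5*x^2 + 1*x*y - 4*y^2 - 6*x + 1*y + 5 is:
H = [[10, 1], [1, -8]]
Trace = 10 - 8 = 2
Determinant = 10*-8 - (1)^2 = -81
Discriminant = (2)^2 - 4*-81 = 328.0
Eigenvalues: lambda_1 = -8.0554, lambda_2 = 10.0554
The function is not convex.

0
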